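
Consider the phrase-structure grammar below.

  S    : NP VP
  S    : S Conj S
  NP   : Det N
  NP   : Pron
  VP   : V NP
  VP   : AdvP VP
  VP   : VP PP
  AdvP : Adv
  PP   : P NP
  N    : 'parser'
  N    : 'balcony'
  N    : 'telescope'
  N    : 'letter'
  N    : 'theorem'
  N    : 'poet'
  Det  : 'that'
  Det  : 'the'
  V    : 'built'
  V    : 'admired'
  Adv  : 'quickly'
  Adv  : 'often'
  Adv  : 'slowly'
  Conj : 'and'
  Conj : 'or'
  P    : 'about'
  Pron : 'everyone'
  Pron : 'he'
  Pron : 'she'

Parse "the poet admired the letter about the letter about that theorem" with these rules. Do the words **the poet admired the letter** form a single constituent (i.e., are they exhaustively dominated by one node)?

[S [NP [Det the] [N poet]] [VP [VP [VP [V admired] [NP [Det the] [N letter]]] [PP [P about] [NP [Det the] [N letter]]]] [PP [P about] [NP [Det that] [N theorem]]]]]
The smallest constituent containing 'the poet admired the letter' is the S spanning 'the poet admired the letter about the letter about that theorem'; no single node in the tree dominates exactly the given words.

No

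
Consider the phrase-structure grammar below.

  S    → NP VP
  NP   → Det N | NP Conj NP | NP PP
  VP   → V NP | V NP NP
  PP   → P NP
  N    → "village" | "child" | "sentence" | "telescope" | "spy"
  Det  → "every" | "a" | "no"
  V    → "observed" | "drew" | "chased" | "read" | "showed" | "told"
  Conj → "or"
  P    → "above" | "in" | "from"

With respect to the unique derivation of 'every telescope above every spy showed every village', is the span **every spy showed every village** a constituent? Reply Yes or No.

[S [NP [NP [Det every] [N telescope]] [PP [P above] [NP [Det every] [N spy]]]] [VP [V showed] [NP [Det every] [N village]]]]
The smallest constituent containing 'every spy showed every village' is the S spanning 'every telescope above every spy showed every village'; no single node in the tree dominates exactly the given words.

No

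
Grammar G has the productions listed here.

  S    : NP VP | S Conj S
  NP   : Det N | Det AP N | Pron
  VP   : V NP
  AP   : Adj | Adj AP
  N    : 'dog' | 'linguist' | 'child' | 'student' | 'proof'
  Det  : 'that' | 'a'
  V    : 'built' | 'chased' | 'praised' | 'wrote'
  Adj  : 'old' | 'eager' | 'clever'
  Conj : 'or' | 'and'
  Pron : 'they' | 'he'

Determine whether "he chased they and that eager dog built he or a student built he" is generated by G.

Grammatical

[S [S [NP [Pron he]] [VP [V chased] [NP [Pron they]]]] [Conj and] [S [S [NP [Det that] [AP [Adj eager]] [N dog]] [VP [V built] [NP [Pron he]]]] [Conj or] [S [NP [Det a] [N student]] [VP [V built] [NP [Pron he]]]]]]
Every word is introduced by a lexical rule and the phrasal rules combine the resulting categories into a single S.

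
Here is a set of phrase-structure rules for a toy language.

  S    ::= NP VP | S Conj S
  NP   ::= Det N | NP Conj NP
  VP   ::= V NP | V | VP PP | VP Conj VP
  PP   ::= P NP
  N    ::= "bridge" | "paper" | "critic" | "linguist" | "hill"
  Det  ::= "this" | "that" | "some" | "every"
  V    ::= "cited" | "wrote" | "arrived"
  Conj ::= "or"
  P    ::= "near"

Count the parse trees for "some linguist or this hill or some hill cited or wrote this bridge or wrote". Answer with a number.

4

Two of the 4 distinct bracketings:
[S [NP [NP [Det some] [N linguist]] [Conj or] [NP [NP [Det this] [N hill]] [Conj or] [NP [Det some] [N hill]]]] [VP [VP [V cited]] [Conj or] [VP [VP [V wrote] [NP [Det this] [N bridge]]] [Conj or] [VP [V wrote]]]]]
[S [NP [NP [Det some] [N linguist]] [Conj or] [NP [NP [Det this] [N hill]] [Conj or] [NP [Det some] [N hill]]]] [VP [VP [VP [V cited]] [Conj or] [VP [V wrote] [NP [Det this] [N bridge]]]] [Conj or] [VP [V wrote]]]]
The trees differ in how a recursive rule is bracketed over the same span.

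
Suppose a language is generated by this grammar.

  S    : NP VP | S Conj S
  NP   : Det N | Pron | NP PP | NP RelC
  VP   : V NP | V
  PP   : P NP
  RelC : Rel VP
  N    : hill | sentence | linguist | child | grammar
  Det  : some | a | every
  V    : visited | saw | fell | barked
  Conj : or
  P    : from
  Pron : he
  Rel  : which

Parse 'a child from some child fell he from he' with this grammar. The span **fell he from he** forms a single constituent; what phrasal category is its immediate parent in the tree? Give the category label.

S

[S [NP [NP [Det a] [N child]] [PP [P from] [NP [Det some] [N child]]]] [VP [V fell] [NP [NP [Pron he]] [PP [P from] [NP [Pron he]]]]]]
The span 'fell he from he' is the VP node built by VP → V NP.
Its mother is the S built by S → NP VP.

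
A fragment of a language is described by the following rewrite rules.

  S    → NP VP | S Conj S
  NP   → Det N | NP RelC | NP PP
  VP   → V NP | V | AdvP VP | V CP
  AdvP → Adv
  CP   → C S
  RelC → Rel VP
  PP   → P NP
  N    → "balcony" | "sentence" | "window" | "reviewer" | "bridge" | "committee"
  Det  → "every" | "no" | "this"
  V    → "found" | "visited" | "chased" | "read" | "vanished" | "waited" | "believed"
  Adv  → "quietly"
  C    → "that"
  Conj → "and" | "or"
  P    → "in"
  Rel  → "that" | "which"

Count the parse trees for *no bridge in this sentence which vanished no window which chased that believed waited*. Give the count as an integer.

9

Two of the 9 distinct bracketings:
[S [NP [NP [NP [Det no] [N bridge]] [PP [P in] [NP [Det this] [N sentence]]]] [RelC [Rel which] [VP [V vanished] [NP [NP [NP [Det no] [N window]] [RelC [Rel which] [VP [V chased]]]] [RelC [Rel that] [VP [V believed]]]]]]] [VP [V waited]]]
[S [NP [NP [NP [NP [Det no] [N bridge]] [PP [P in] [NP [Det this] [N sentence]]]] [RelC [Rel which] [VP [V vanished] [NP [NP [Det no] [N window]] [RelC [Rel which] [VP [V chased]]]]]]] [RelC [Rel that] [VP [V believed]]]] [VP [V waited]]]
The trees differ in how a recursive rule is bracketed over the same span.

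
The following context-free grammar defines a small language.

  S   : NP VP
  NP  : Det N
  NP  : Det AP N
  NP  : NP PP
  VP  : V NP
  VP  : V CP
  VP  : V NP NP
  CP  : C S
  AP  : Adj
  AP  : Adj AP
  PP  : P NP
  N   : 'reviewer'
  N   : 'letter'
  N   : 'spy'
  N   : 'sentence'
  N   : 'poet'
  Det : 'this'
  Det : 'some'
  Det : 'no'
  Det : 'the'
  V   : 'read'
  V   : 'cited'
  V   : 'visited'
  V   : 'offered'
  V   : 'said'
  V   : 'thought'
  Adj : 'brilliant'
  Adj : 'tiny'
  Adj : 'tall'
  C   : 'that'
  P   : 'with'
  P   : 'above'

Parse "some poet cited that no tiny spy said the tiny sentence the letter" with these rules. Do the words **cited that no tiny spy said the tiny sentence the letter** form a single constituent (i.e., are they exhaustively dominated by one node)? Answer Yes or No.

[S [NP [Det some] [N poet]] [VP [V cited] [CP [C that] [S [NP [Det no] [AP [Adj tiny]] [N spy]] [VP [V said] [NP [Det the] [AP [Adj tiny]] [N sentence]] [NP [Det the] [N letter]]]]]]]
The words 'cited that no tiny spy said the tiny sentence the letter' are exhaustively dominated by a single VP node (built by VP → V CP), so they form a constituent.

Yes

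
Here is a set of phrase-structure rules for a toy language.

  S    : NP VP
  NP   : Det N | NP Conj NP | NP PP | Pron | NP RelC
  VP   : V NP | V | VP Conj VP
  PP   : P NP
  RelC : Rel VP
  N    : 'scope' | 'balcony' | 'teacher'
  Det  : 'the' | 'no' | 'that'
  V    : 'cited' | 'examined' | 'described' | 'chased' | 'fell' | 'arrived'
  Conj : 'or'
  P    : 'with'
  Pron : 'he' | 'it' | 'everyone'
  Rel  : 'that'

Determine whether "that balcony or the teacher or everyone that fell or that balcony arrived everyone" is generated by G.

[S [NP [NP [Det that] [N balcony]] [Conj or] [NP [NP [Det the] [N teacher]] [Conj or] [NP [NP [NP [Pron everyone]] [RelC [Rel that] [VP [V fell]]]] [Conj or] [NP [Det that] [N balcony]]]]] [VP [V arrived] [NP [Pron everyone]]]]
Each bracket corresponds to one application of a listed rule, so the string is derivable from S.

Grammatical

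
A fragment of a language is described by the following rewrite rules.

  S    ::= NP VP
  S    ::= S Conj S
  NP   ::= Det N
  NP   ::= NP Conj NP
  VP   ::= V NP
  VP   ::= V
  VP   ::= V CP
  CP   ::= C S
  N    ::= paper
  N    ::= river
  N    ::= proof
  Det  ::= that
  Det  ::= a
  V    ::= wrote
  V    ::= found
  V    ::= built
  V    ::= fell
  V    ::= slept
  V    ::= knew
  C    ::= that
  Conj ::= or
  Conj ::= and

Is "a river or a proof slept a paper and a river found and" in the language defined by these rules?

For S → NP VP, every NP-prefix leaves a non-VP remainder: after 'a river' the remainder is not a VP; after 'a river or a proof' the remainder is not a VP. The alternative S rule S → S Conj S likewise has no satisfying split.

Ungrammatical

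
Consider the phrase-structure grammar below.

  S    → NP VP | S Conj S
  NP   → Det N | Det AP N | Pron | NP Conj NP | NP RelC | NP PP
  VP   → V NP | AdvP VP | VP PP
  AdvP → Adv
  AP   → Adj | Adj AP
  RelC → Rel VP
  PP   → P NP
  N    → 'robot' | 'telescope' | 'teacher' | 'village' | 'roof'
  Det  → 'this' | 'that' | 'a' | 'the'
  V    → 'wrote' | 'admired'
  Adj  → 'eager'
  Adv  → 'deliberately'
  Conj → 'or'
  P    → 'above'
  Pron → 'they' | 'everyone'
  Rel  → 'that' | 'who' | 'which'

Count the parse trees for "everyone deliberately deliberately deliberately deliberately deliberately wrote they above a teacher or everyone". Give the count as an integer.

Two of the 8 distinct bracketings:
[S [NP [Pron everyone]] [VP [AdvP [Adv deliberately]] [VP [AdvP [Adv deliberately]] [VP [AdvP [Adv deliberately]] [VP [AdvP [Adv deliberately]] [VP [AdvP [Adv deliberately]] [VP [V wrote] [NP [NP [NP [Pron they]] [PP [P above] [NP [Det a] [N teacher]]]] [Conj or] [NP [Pron everyone]]]]]]]]]]
[S [NP [Pron everyone]] [VP [AdvP [Adv deliberately]] [VP [AdvP [Adv deliberately]] [VP [AdvP [Adv deliberately]] [VP [AdvP [Adv deliberately]] [VP [AdvP [Adv deliberately]] [VP [V wrote] [NP [NP [Pron they]] [PP [P above] [NP [NP [Det a] [N teacher]] [Conj or] [NP [Pron everyone]]]]]]]]]]]]
The trees differ in how a recursive rule is bracketed over the same span.

8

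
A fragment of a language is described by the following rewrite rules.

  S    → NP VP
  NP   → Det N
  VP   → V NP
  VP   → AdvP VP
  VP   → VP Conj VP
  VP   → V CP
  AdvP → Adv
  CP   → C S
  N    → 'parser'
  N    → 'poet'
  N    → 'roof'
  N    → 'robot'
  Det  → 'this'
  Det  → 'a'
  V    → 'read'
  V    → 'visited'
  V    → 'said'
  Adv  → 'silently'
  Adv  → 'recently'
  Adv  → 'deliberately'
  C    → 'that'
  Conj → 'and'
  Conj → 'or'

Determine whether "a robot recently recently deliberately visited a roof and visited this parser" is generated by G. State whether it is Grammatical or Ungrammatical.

Grammatical

S
  NP
    Det: a
    N: robot
  VP
    AdvP
      Adv: recently
    VP
      AdvP
        Adv: recently
      VP
        AdvP
          Adv: deliberately
        VP
          VP
            V: visited
            NP
              Det: a
              N: roof
          Conj: and
          VP
            V: visited
            NP
              Det: this
              N: parser
Every word is introduced by a lexical rule and the phrasal rules combine the resulting categories into a single S.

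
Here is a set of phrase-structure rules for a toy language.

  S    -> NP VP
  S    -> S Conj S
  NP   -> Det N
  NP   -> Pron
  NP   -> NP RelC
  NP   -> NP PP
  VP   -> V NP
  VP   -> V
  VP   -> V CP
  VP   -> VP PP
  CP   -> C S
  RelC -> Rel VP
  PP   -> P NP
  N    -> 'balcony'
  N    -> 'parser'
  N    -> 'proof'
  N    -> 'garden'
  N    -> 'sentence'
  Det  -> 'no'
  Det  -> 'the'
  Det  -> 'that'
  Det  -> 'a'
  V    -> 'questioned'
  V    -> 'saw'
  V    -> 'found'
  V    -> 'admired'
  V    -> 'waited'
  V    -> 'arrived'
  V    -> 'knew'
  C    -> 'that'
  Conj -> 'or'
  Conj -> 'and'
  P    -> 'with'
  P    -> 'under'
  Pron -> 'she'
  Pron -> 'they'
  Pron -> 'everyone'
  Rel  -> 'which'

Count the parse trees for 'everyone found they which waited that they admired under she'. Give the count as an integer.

4

Two of the 4 distinct bracketings:
[S [NP [Pron everyone]] [VP [V found] [NP [NP [Pron they]] [RelC [Rel which] [VP [V waited] [CP [C that] [S [NP [Pron they]] [VP [VP [V admired]] [PP [P under] [NP [Pron she]]]]]]]]]]]
[S [NP [Pron everyone]] [VP [V found] [NP [NP [Pron they]] [RelC [Rel which] [VP [VP [V waited] [CP [C that] [S [NP [Pron they]] [VP [V admired]]]]] [PP [P under] [NP [Pron she]]]]]]]]
The trees differ in how a recursive rule is bracketed over the same span.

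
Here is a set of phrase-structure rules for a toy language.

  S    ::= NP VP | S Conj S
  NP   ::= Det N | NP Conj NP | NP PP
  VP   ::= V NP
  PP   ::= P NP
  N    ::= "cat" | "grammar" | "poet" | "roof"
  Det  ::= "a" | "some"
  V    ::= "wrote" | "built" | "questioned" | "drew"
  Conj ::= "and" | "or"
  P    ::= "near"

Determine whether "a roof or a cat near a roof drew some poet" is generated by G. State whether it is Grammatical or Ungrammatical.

Grammatical

S
  NP
    NP
      Det: a
      N: roof
    Conj: or
    NP
      NP
        Det: a
        N: cat
      PP
        P: near
        NP
          Det: a
          N: roof
  VP
    V: drew
    NP
      Det: some
      N: poet
Each bracket corresponds to one application of a listed rule, so the string is derivable from S.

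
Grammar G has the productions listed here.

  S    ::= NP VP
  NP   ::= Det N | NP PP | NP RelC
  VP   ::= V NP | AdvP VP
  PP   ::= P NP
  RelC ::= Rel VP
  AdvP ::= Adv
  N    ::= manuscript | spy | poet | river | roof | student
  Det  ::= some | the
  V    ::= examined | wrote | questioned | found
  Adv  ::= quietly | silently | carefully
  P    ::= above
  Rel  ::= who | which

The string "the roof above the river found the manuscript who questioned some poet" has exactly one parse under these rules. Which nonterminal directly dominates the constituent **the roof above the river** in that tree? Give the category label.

S
  NP
    NP
      Det: the
      N: roof
    PP
      P: above
      NP
        Det: the
        N: river
  VP
    V: found
    NP
      NP
        Det: the
        N: manuscript
      RelC
        Rel: who
        VP
          V: questioned
          NP
            Det: some
            N: poet
The span 'the roof above the river' is the NP node built by NP → NP PP.
Its mother is the S built by S → NP VP.

S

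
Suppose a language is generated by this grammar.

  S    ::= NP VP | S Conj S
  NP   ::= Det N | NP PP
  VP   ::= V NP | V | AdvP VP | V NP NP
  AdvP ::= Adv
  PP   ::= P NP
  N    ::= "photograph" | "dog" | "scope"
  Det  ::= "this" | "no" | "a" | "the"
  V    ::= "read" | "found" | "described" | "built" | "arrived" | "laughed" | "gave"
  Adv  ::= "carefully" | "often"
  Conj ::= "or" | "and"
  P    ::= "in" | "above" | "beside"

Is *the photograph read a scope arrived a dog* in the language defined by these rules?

For S → NP VP, the only prefix that parses as NP is 'the photograph', but the remainder 'read a scope arrived a dog' is not a VP under these rules. The alternative S rule S → S Conj S likewise has no satisfying split.

Ungrammatical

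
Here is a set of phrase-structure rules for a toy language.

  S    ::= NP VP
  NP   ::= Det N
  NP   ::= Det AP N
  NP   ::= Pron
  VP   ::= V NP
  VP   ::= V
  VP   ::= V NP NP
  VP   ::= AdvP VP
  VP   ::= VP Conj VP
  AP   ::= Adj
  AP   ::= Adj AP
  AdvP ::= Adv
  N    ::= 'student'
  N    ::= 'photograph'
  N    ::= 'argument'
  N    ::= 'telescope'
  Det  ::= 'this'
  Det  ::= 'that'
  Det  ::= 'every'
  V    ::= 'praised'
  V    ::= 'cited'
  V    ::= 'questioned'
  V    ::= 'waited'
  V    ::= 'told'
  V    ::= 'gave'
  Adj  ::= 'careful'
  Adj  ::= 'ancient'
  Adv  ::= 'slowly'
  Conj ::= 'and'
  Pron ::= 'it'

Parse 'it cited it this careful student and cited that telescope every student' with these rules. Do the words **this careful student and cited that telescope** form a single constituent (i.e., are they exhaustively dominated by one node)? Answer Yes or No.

[S [NP [Pron it]] [VP [VP [V cited] [NP [Pron it]] [NP [Det this] [AP [Adj careful]] [N student]]] [Conj and] [VP [V cited] [NP [Det that] [N telescope]] [NP [Det every] [N student]]]]]
The smallest constituent containing 'this careful student and cited that telescope' is the VP spanning 'cited it this careful student and cited that telescope every student'; no single node in the tree dominates exactly the given words.

No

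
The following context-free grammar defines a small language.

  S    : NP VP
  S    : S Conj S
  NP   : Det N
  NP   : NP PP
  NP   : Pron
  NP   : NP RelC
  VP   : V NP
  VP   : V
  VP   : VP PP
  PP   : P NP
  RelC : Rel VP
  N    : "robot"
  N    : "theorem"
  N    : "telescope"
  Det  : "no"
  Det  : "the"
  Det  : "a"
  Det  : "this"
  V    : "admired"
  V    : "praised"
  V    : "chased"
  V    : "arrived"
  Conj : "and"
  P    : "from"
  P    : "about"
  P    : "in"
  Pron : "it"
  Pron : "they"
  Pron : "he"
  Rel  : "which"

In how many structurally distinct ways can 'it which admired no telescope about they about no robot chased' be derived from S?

Two of the 9 distinct bracketings:
[S [NP [NP [NP [Pron it]] [RelC [Rel which] [VP [V admired] [NP [Det no] [N telescope]]]]] [PP [P about] [NP [NP [Pron they]] [PP [P about] [NP [Det no] [N robot]]]]]] [VP [V chased]]]
[S [NP [NP [NP [NP [Pron it]] [RelC [Rel which] [VP [V admired] [NP [Det no] [N telescope]]]]] [PP [P about] [NP [Pron they]]]] [PP [P about] [NP [Det no] [N robot]]]] [VP [V chased]]]
The trees differ in how a recursive rule is bracketed over the same span.

9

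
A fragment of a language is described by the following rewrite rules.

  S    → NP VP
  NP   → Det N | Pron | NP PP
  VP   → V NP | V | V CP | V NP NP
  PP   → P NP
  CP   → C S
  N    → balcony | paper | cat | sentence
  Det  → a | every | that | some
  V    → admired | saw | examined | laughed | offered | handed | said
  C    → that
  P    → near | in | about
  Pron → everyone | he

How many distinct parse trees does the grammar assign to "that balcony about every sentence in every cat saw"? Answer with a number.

The two bracketings:
[S [NP [NP [Det that] [N balcony]] [PP [P about] [NP [NP [Det every] [N sentence]] [PP [P in] [NP [Det every] [N cat]]]]]] [VP [V saw]]]
[S [NP [NP [NP [Det that] [N balcony]] [PP [P about] [NP [Det every] [N sentence]]]] [PP [P in] [NP [Det every] [N cat]]]] [VP [V saw]]]
The trees differ in how a recursive rule is bracketed over the same span.

2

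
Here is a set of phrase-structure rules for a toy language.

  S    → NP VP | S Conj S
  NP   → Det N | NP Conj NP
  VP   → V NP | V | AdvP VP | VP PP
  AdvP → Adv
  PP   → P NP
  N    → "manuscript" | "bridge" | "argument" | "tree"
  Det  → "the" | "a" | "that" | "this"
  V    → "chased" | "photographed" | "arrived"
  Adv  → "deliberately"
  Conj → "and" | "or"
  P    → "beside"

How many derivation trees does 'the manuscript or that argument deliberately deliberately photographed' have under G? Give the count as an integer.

1

[S [NP [NP [Det the] [N manuscript]] [Conj or] [NP [Det that] [N argument]]] [VP [AdvP [Adv deliberately]] [VP [AdvP [Adv deliberately]] [VP [V photographed]]]]]
No rule offers an alternative attachment or grouping for any span, so this is the only derivation.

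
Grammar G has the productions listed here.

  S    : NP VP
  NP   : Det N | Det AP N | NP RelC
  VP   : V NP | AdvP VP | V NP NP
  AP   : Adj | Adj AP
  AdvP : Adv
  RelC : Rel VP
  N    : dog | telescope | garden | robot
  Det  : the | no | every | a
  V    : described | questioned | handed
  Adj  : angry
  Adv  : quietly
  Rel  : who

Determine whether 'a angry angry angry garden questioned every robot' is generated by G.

Grammatical

S
  NP
    Det: a
    AP
      Adj: angry
      AP
        Adj: angry
        AP
          Adj: angry
    N: garden
  VP
    V: questioned
    NP
      Det: every
      N: robot
Each bracket corresponds to one application of a listed rule, so the string is derivable from S.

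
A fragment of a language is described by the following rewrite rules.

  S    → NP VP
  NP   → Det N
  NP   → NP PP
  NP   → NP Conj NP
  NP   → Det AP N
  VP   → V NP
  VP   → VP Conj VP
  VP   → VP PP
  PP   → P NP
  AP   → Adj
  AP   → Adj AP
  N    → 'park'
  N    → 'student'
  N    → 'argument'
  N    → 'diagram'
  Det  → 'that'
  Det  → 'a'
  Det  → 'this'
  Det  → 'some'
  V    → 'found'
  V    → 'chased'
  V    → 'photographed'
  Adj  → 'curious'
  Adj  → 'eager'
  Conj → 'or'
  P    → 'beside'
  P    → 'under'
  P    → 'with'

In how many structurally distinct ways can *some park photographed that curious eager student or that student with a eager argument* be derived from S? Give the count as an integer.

Two of the 3 distinct bracketings:
[S [NP [Det some] [N park]] [VP [V photographed] [NP [NP [NP [Det that] [AP [Adj curious] [AP [Adj eager]]] [N student]] [Conj or] [NP [Det that] [N student]]] [PP [P with] [NP [Det a] [AP [Adj eager]] [N argument]]]]]]
[S [NP [Det some] [N park]] [VP [V photographed] [NP [NP [Det that] [AP [Adj curious] [AP [Adj eager]]] [N student]] [Conj or] [NP [NP [Det that] [N student]] [PP [P with] [NP [Det a] [AP [Adj eager]] [N argument]]]]]]]
The trees differ in how a recursive rule is bracketed over the same span.

3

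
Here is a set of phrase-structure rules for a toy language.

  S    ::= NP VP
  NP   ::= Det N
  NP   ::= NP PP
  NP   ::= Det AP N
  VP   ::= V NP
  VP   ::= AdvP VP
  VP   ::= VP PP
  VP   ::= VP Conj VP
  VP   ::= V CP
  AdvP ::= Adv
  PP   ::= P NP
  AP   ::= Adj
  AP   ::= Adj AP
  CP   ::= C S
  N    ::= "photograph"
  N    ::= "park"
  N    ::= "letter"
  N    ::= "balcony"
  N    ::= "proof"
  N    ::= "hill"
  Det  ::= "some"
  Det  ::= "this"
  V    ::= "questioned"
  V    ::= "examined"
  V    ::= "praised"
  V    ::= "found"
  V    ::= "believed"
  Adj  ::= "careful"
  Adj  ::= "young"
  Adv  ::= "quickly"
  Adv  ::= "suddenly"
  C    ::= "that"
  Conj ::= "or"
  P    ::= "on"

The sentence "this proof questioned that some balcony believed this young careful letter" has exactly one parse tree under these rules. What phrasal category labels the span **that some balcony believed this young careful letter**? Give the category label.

S
  NP
    Det: this
    N: proof
  VP
    V: questioned
    CP
      C: that
      S
        NP
          Det: some
          N: balcony
        VP
          V: believed
          NP
            Det: this
            AP
              Adj: young
              AP
                Adj: careful
            N: letter
The span 'that some balcony believed this young careful letter' is the CP node built by CP → C S.

CP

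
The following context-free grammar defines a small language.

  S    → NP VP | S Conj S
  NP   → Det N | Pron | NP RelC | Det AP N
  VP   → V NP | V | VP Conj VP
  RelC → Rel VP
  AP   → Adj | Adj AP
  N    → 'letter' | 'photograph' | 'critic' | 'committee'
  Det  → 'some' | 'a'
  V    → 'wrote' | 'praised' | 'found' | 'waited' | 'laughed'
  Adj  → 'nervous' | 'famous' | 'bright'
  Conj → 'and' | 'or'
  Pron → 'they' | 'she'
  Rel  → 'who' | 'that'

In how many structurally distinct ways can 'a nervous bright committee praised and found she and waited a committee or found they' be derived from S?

Two of the 5 distinct bracketings:
[S [NP [Det a] [AP [Adj nervous] [AP [Adj bright]]] [N committee]] [VP [VP [V praised]] [Conj and] [VP [VP [V found] [NP [Pron she]]] [Conj and] [VP [VP [V waited] [NP [Det a] [N committee]]] [Conj or] [VP [V found] [NP [Pron they]]]]]]]
[S [NP [Det a] [AP [Adj nervous] [AP [Adj bright]]] [N committee]] [VP [VP [V praised]] [Conj and] [VP [VP [VP [V found] [NP [Pron she]]] [Conj and] [VP [V waited] [NP [Det a] [N committee]]]] [Conj or] [VP [V found] [NP [Pron they]]]]]]
The trees differ in how a recursive rule is bracketed over the same span.

5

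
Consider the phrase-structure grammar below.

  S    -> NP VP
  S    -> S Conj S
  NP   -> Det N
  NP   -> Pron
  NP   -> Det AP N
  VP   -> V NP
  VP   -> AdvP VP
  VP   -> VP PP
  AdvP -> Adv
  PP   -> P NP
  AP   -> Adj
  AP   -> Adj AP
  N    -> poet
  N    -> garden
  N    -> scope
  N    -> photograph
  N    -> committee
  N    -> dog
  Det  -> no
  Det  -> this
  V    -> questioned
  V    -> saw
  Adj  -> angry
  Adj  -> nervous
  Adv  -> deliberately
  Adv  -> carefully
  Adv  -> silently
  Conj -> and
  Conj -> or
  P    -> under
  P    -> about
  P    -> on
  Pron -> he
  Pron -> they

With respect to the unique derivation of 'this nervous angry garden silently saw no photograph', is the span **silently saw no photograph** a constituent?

[S [NP [Det this] [AP [Adj nervous] [AP [Adj angry]]] [N garden]] [VP [AdvP [Adv silently]] [VP [V saw] [NP [Det no] [N photograph]]]]]
The words 'silently saw no photograph' are exhaustively dominated by a single VP node (built by VP → AdvP VP), so they form a constituent.

Yes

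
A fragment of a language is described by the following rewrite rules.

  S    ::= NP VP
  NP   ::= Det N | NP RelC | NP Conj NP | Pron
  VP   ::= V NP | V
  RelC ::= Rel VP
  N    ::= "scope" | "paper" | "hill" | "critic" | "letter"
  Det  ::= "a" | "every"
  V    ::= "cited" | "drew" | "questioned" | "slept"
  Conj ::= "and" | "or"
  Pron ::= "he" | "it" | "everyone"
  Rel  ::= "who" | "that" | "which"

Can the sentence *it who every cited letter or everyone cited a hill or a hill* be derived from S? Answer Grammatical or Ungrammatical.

Ungrammatical

A Rel word can never sit immediately before a Det word in any string this grammar generates, so the substring 'who every' rules out a derivation.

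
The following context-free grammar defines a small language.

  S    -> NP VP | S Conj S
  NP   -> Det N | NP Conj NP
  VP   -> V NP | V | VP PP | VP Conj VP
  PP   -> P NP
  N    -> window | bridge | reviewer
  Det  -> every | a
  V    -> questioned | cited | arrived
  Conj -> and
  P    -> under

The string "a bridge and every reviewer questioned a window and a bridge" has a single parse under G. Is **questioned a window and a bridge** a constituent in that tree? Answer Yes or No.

[S [NP [NP [Det a] [N bridge]] [Conj and] [NP [Det every] [N reviewer]]] [VP [V questioned] [NP [NP [Det a] [N window]] [Conj and] [NP [Det a] [N bridge]]]]]
The words 'questioned a window and a bridge' are exhaustively dominated by a single VP node (built by VP → V NP), so they form a constituent.

Yes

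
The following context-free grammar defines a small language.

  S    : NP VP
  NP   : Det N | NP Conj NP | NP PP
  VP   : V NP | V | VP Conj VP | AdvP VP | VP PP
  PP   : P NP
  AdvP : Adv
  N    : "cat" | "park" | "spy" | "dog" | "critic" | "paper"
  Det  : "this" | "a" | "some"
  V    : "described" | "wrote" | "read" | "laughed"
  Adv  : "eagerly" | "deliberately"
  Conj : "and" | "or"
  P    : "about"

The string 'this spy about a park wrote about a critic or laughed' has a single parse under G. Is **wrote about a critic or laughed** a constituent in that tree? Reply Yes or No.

Yes

[S [NP [NP [Det this] [N spy]] [PP [P about] [NP [Det a] [N park]]]] [VP [VP [VP [V wrote]] [PP [P about] [NP [Det a] [N critic]]]] [Conj or] [VP [V laughed]]]]
The words 'wrote about a critic or laughed' are exhaustively dominated by a single VP node (built by VP → VP Conj VP), so they form a constituent.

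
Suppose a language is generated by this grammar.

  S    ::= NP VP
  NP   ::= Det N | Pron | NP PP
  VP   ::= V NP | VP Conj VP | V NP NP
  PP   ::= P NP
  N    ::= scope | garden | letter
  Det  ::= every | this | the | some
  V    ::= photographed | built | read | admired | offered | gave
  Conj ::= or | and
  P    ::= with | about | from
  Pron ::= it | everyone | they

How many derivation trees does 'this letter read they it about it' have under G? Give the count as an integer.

[S [NP [Det this] [N letter]] [VP [V read] [NP [Pron they]] [NP [NP [Pron it]] [PP [P about] [NP [Pron it]]]]]]
No rule offers an alternative attachment or grouping for any span, so this is the only derivation.

1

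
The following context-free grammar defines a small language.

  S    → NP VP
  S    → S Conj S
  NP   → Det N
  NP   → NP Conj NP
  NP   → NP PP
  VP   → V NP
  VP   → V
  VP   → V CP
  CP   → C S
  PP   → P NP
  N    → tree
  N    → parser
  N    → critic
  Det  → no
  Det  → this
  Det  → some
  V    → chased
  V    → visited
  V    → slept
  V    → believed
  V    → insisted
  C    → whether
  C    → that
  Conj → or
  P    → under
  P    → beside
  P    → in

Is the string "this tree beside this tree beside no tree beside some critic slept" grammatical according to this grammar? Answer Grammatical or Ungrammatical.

S
  NP
    NP
      Det: this
      N: tree
    PP
      P: beside
      NP
        NP
          Det: this
          N: tree
        PP
          P: beside
          NP
            NP
              Det: no
              N: tree
            PP
              P: beside
              NP
                Det: some
                N: critic
  VP
    V: slept
Each bracket corresponds to one application of a listed rule, so the string is derivable from S.

Grammatical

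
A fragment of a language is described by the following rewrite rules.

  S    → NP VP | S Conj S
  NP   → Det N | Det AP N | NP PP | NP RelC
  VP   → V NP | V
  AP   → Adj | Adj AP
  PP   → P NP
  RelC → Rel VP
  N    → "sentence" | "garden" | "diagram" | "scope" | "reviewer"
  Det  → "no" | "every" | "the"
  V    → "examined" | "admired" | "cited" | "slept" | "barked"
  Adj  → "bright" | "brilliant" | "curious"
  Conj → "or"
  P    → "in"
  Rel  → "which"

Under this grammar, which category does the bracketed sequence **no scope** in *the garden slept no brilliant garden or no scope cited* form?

NP

[S [S [NP [Det the] [N garden]] [VP [V slept] [NP [Det no] [AP [Adj brilliant]] [N garden]]]] [Conj or] [S [NP [Det no] [N scope]] [VP [V cited]]]]
The span 'no scope' is the NP node built by NP → Det N.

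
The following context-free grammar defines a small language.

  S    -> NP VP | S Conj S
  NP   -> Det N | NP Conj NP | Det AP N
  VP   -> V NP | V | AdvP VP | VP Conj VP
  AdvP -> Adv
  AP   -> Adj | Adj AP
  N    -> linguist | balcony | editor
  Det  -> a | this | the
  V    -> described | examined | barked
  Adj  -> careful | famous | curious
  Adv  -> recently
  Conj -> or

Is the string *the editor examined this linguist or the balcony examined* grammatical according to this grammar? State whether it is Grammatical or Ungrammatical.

[S [S [NP [Det the] [N editor]] [VP [V examined] [NP [Det this] [N linguist]]]] [Conj or] [S [NP [Det the] [N balcony]] [VP [V examined]]]]
Every word is introduced by a lexical rule and the phrasal rules combine the resulting categories into a single S.

Grammatical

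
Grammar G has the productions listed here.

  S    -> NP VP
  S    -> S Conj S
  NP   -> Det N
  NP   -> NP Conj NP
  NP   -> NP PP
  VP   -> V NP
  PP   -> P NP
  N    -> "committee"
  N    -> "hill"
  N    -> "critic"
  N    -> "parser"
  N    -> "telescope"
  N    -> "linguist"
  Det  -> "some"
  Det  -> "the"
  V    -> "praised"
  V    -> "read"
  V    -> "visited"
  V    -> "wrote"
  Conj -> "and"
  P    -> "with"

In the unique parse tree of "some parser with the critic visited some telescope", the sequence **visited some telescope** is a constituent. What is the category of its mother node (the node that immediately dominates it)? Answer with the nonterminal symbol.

S

S
  NP
    NP
      Det: some
      N: parser
    PP
      P: with
      NP
        Det: the
        N: critic
  VP
    V: visited
    NP
      Det: some
      N: telescope
The span 'visited some telescope' is the VP node built by VP → V NP.
Its mother is the S built by S → NP VP.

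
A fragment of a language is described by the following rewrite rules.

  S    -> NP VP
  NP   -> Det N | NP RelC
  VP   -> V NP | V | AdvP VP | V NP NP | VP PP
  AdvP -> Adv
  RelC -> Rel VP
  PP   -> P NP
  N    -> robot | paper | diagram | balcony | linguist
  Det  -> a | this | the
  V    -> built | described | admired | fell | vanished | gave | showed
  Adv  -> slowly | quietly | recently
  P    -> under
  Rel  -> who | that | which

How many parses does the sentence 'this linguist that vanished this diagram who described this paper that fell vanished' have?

7

Two of the 7 distinct bracketings:
[S [NP [NP [Det this] [N linguist]] [RelC [Rel that] [VP [V vanished] [NP [NP [Det this] [N diagram]] [RelC [Rel who] [VP [V described] [NP [NP [Det this] [N paper]] [RelC [Rel that] [VP [V fell]]]]]]]]]] [VP [V vanished]]]
[S [NP [NP [Det this] [N linguist]] [RelC [Rel that] [VP [V vanished] [NP [NP [NP [Det this] [N diagram]] [RelC [Rel who] [VP [V described] [NP [Det this] [N paper]]]]] [RelC [Rel that] [VP [V fell]]]]]]] [VP [V vanished]]]
The trees differ in how a recursive rule is bracketed over the same span.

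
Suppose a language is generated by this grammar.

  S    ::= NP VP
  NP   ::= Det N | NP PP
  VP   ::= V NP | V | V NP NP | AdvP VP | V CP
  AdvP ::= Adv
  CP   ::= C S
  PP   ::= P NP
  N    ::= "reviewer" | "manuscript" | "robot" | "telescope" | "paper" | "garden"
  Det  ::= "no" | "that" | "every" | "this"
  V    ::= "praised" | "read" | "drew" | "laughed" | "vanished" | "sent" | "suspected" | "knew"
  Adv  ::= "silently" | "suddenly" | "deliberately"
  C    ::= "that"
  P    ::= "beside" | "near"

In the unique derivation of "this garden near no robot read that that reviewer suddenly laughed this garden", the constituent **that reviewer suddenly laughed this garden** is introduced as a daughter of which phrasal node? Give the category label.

[S [NP [NP [Det this] [N garden]] [PP [P near] [NP [Det no] [N robot]]]] [VP [V read] [CP [C that] [S [NP [Det that] [N reviewer]] [VP [AdvP [Adv suddenly]] [VP [V laughed] [NP [Det this] [N garden]]]]]]]]
The span 'that reviewer suddenly laughed this garden' is the S node built by S → NP VP.
Its mother is the CP built by CP → C S.

CP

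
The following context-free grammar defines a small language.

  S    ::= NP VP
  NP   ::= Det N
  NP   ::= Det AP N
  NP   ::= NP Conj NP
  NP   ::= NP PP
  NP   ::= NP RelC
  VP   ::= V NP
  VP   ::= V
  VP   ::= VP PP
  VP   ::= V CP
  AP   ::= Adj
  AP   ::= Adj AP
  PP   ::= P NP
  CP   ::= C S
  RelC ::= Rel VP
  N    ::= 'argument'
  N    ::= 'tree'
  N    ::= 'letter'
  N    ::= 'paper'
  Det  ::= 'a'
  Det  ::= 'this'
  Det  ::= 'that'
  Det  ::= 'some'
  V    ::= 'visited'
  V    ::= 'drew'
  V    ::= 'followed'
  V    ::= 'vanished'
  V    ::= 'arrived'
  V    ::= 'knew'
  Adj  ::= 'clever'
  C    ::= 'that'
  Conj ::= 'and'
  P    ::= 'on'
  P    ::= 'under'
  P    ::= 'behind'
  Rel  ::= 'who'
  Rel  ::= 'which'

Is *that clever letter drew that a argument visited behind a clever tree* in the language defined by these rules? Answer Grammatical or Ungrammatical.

Grammatical

[S [NP [Det that] [AP [Adj clever]] [N letter]] [VP [VP [V drew] [CP [C that] [S [NP [Det a] [N argument]] [VP [V visited]]]]] [PP [P behind] [NP [Det a] [AP [Adj clever]] [N tree]]]]]
The bracketing above is licensed at every node by one of the given productions, with S at the root.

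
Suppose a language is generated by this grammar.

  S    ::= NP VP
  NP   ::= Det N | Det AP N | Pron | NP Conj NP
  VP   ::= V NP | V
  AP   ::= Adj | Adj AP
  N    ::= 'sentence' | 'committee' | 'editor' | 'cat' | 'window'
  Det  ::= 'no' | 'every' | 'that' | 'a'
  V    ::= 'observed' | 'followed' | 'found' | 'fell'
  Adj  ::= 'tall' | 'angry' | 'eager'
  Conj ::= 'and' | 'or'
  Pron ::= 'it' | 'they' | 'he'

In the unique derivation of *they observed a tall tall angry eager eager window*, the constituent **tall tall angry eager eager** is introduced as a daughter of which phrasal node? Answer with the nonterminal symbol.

S
  NP
    Pron: they
  VP
    V: observed
    NP
      Det: a
      AP
        Adj: tall
        AP
          Adj: tall
          AP
            Adj: angry
            AP
              Adj: eager
              AP
                Adj: eager
      N: window
The span 'tall tall angry eager eager' is the AP node built by AP → Adj AP.
Its mother is the NP built by NP → Det AP N.

NP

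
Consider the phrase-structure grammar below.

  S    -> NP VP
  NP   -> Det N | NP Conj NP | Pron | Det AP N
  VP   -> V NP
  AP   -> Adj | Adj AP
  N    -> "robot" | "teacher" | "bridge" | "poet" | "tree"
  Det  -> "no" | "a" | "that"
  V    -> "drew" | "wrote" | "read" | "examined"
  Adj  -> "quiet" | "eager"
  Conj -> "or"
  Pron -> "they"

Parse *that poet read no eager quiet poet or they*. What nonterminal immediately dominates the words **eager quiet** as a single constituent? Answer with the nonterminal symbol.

S
  NP
    Det: that
    N: poet
  VP
    V: read
    NP
      NP
        Det: no
        AP
          Adj: eager
          AP
            Adj: quiet
        N: poet
      Conj: or
      NP
        Pron: they
The span 'eager quiet' is the AP node built by AP → Adj AP.

AP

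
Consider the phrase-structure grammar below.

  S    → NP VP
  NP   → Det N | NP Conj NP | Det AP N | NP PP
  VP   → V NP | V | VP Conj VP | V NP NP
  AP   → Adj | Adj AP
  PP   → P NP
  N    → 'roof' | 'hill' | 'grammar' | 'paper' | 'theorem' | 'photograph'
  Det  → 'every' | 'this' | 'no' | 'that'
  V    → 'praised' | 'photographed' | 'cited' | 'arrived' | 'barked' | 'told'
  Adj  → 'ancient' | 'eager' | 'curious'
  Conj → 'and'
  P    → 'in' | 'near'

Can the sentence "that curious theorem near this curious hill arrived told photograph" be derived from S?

Ungrammatical

A V word can never sit immediately before a V word in any string this grammar generates, so the substring 'arrived told' rules out a derivation.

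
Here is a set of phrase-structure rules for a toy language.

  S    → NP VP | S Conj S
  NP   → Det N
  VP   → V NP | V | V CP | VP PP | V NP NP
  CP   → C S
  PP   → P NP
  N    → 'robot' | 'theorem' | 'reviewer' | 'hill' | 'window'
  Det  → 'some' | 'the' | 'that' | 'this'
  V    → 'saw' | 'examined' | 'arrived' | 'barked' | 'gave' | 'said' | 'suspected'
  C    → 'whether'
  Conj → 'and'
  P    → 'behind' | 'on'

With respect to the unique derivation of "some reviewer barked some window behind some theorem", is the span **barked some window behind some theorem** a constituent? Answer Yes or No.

[S [NP [Det some] [N reviewer]] [VP [VP [V barked] [NP [Det some] [N window]]] [PP [P behind] [NP [Det some] [N theorem]]]]]
The words 'barked some window behind some theorem' are exhaustively dominated by a single VP node (built by VP → VP PP), so they form a constituent.

Yes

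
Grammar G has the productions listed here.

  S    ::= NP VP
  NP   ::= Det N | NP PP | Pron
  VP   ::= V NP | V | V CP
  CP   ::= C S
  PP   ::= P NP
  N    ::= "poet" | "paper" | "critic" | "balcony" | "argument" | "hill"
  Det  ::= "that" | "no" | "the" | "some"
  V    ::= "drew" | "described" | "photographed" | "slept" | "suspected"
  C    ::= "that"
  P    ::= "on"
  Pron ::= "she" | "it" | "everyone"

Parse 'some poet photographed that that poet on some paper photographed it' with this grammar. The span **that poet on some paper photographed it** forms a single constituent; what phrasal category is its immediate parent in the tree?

[S [NP [Det some] [N poet]] [VP [V photographed] [CP [C that] [S [NP [NP [Det that] [N poet]] [PP [P on] [NP [Det some] [N paper]]]] [VP [V photographed] [NP [Pron it]]]]]]]
The span 'that poet on some paper photographed it' is the S node built by S → NP VP.
Its mother is the CP built by CP → C S.

CP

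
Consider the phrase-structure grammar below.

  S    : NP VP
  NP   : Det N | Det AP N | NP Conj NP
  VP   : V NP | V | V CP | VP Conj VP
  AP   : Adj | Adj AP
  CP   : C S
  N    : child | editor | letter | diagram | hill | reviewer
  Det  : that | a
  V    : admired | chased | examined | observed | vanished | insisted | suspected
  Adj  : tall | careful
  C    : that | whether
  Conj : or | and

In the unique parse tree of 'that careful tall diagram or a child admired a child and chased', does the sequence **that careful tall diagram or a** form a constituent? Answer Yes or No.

No

[S [NP [NP [Det that] [AP [Adj careful] [AP [Adj tall]]] [N diagram]] [Conj or] [NP [Det a] [N child]]] [VP [VP [V admired] [NP [Det a] [N child]]] [Conj and] [VP [V chased]]]]
The smallest constituent containing 'that careful tall diagram or a' is the NP spanning 'that careful tall diagram or a child'; no single node in the tree dominates exactly the given words.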